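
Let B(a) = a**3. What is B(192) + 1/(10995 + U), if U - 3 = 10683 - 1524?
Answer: 142668988417/20157 ≈ 7.0779e+6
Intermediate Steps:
U = 9162 (U = 3 + (10683 - 1524) = 3 + 9159 = 9162)
B(192) + 1/(10995 + U) = 192**3 + 1/(10995 + 9162) = 7077888 + 1/20157 = 142668988417/20157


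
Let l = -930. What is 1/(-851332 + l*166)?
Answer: -1/1005712 ≈ -9.9432e-7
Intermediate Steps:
1/(-851332 + l*166) = 1/(-851332 - 930*166) = 1/(-851332 - 154380) = 1/(-1005712) = -1/1005712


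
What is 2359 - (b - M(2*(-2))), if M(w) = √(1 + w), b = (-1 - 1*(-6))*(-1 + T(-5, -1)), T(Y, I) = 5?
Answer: 2339 + I*√3 ≈ 2339.0 + 1.732*I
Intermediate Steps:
b = 20 (b = (-1 - 1*(-6))*(-1 + 5) = (-1 + 6)*4 = 5*4 = 20)
2359 - (b - M(2*(-2))) = 2359 - (20 - √(1 + 2*(-2))) = 2359 - (20 - √(1 - 4)) = 2359 - (20 - √(-3)) = 2359 - (20 - I*√3) = 2359 + (-20 + I*√3) = 2339 + I*√3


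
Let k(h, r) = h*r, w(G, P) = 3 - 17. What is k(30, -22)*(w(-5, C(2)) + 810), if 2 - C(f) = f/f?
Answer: -525360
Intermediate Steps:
C(f) = 1 (C(f) = 2 - f/f = 2 - 1*1 = 2 - 1 = 1)
w(G, P) = -14
k(30, -22)*(w(-5, C(2)) + 810) = (30*(-22))*(-14 + 810) = -660*796 = -525360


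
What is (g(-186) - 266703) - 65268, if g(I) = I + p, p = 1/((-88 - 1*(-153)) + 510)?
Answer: -190990274/575 ≈ -3.3216e+5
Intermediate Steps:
p = 1/575 (p = 1/((-88 + 153) + 510) = 1/(65 + 510) = 1/575 ≈ 0.0017391)
g(I) = 1/575 + I (g(I) = I + 1/575 = 1/575 + I)
(g(-186) - 266703) - 65268 = ((1/575 - 186) - 266703) - 65268 = (-106949/575 - 266703) - 65268 = -153461174/575 - 65268 = -190990274/575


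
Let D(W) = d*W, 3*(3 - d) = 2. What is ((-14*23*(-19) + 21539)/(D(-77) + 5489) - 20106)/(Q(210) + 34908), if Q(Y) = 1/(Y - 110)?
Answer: -8004134925/13900369582 ≈ -0.57582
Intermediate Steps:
d = 7/3 (d = 3 - ⅓*2 = 3 - ⅔ = 7/3 ≈ 2.3333)
D(W) = 7*W/3
Q(Y) = 1/(-110 + Y)
((-14*23*(-19) + 21539)/(D(-77) + 5489) - 20106)/(Q(210) + 34908) = ((-14*23*(-19) + 21539)/((7/3)*(-77) + 5489) - 20106)/(1/(-110 + 210) + 34908) = ((-322*(-19) + 21539)/(-539/3 + 5489) - 20106)/(1/100 + 34908) = ((6118 + 21539)/(15928/3) - 20106)/(1/100 + 34908) = (27657*(3/15928) - 20106)/(3490801/100) = (82971/15928 - 20106)*(100/3490801) = -320165397/15928*100/3490801 = -8004134925/13900369582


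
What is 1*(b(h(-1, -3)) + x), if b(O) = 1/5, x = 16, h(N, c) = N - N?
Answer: 81/5 ≈ 16.200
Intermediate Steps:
h(N, c) = 0
b(O) = 1/5
1*(b(h(-1, -3)) + x) = 1*(1/5 + 16) = 1*(81/5) = 81/5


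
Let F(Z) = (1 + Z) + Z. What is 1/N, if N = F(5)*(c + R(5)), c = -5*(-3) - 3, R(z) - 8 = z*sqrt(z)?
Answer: 4/605 - sqrt(5)/605 ≈ 0.0029156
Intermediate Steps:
R(z) = 8 + z**(3/2) (R(z) = 8 + z*sqrt(z) = 8 + z**(3/2))
c = 12 (c = 15 - 3 = 12)
F(Z) = 1 + 2*Z
N = 220 + 55*sqrt(5) (N = (1 + 2*5)*(12 + (8 + 5**(3/2))) = (1 + 10)*(12 + (8 + 5*sqrt(5))) = 11*(20 + 5*sqrt(5)) = 220 + 55*sqrt(5) ≈ 342.98)
1/N = 1/(220 + 55*sqrt(5))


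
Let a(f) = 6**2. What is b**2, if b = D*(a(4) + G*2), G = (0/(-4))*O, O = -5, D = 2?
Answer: 5184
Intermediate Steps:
G = 0 (G = (0/(-4))*(-5) = (0*(-1/4))*(-5) = 0*(-5) = 0)
a(f) = 36
b = 72 (b = 2*(36 + 0*2) = 2*(36 + 0) = 2*36 = 72)
b**2 = 72**2 = 5184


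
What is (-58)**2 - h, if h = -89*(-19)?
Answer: 1673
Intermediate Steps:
h = 1691
(-58)**2 - h = (-58)**2 - 1*1691 = 3364 - 1691 = 1673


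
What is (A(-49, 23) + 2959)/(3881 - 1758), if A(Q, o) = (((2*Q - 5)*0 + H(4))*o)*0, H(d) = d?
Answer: 269/193 ≈ 1.3938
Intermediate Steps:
A(Q, o) = 0 (A(Q, o) = (((2*Q - 5)*0 + 4)*o)*0 = (((-5 + 2*Q)*0 + 4)*o)*0 = ((0 + 4)*o)*0 = (4*o)*0 = 0)
(A(-49, 23) + 2959)/(3881 - 1758) = (0 + 2959)/(3881 - 1758) = 2959/2123 = 2959*(1/2123) = 269/193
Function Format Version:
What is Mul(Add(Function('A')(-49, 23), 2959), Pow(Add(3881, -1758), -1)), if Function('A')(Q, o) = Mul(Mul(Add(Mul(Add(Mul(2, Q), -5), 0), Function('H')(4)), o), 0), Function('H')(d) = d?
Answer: Rational(269, 193) ≈ 1.3938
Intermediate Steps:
Function('A')(Q, o) = 0 (Function('A')(Q, o) = Mul(Mul(Add(Mul(Add(Mul(2, Q), -5), 0), 4), o), 0) = Mul(Mul(Add(Mul(Add(-5, Mul(2, Q)), 0), 4), o), 0) = Mul(Mul(Add(0, 4), o), 0) = Mul(Mul(4, o), 0) = 0)
Mul(Add(Function('A')(-49, 23), 2959), Pow(Add(3881, -1758), -1)) = Mul(Add(0, 2959), Pow(Add(3881, -1758), -1)) = Mul(2959, Pow(2123, -1)) = Mul(2959, Rational(1, 2123)) = Rational(269, 193)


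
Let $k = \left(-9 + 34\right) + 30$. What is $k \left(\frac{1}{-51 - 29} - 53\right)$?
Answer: $- \frac{46651}{16} \approx -2915.7$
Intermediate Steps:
$k = 55$ ($k = 25 + 30 = 55$)
$k \left(\frac{1}{-51 - 29} - 53\right) = 55 \left(\frac{1}{-51 - 29} - 53\right) = 55 \left(\frac{1}{-80} - 53\right) = 55 \left(- \frac{1}{80} - 53\right) = 55 \left(- \frac{4241}{80}\right) = - \frac{46651}{16}$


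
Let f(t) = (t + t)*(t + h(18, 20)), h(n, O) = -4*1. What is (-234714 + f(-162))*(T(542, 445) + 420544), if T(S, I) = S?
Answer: -76187089980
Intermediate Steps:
h(n, O) = -4
f(t) = 2*t*(-4 + t) (f(t) = (t + t)*(t - 4) = (2*t)*(-4 + t) = 2*t*(-4 + t))
(-234714 + f(-162))*(T(542, 445) + 420544) = (-234714 + 2*(-162)*(-4 - 162))*(542 + 420544) = (-234714 + 2*(-162)*(-166))*421086 = (-234714 + 53784)*421086 = -180930*421086 = -76187089980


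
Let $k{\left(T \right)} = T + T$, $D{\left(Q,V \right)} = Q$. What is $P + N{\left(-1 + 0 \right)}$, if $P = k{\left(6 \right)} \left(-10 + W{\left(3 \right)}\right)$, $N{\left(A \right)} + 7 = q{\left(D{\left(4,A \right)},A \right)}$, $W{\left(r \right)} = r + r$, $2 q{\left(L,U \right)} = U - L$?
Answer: $- \frac{115}{2} \approx -57.5$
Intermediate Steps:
$q{\left(L,U \right)} = \frac{U}{2} - \frac{L}{2}$ ($q{\left(L,U \right)} = \frac{U - L}{2} = \frac{U}{2} - \frac{L}{2}$)
$W{\left(r \right)} = 2 r$
$k{\left(T \right)} = 2 T$
$N{\left(A \right)} = -9 + \frac{A}{2}$ ($N{\left(A \right)} = -7 + \left(\frac{A}{2} - 2\right) = -7 + \left(-2 + \frac{A}{2}\right) = -9 + \frac{A}{2}$)
$P = -48$ ($P = 2 \cdot 6 \left(-10 + 2 \cdot 3\right) = 12 \left(-10 + 6\right) = 12 \left(-4\right) = -48$)
$P + N{\left(-1 + 0 \right)} = -48 - \left(9 - \frac{-1 + 0}{2}\right) = -48 + \left(-9 + \frac{1}{2} \left(-1\right)\right) = -48 - \frac{19}{2} = - \frac{115}{2}$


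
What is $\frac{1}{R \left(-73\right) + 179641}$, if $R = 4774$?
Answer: $- \frac{1}{168861} \approx -5.922 \cdot 10^{-6}$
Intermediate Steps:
$\frac{1}{R \left(-73\right) + 179641} = \frac{1}{4774 \left(-73\right) + 179641} = \frac{1}{-348502 + 179641} = \frac{1}{-168861} = - \frac{1}{168861}$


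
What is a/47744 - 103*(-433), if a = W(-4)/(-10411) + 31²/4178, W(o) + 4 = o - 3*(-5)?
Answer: 92620005976883373/2076728311552 ≈ 44599.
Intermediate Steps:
W(o) = 11 + o (W(o) = -4 + (o - 3*(-5)) = -4 + (o + 15) = -4 + (15 + o) = 11 + o)
a = 9975725/43497158 (a = (11 - 4)/(-10411) + 31²/4178 = 7*(-1/10411) + 961*(1/4178) = -7/10411 + 961/4178 = 9975725/43497158 ≈ 0.22934)
a/47744 - 103*(-433) = (9975725/43497158)/47744 - 103*(-433) = (9975725/43497158)*(1/47744) - 1*(-44599) = 9975725/2076728311552 + 44599 = 92620005976883373/2076728311552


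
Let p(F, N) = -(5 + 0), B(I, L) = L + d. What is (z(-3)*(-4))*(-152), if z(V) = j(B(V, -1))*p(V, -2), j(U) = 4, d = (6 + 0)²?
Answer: -12160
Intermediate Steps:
d = 36 (d = 6² = 36)
B(I, L) = 36 + L (B(I, L) = L + 36 = 36 + L)
p(F, N) = -5 (p(F, N) = -1*5 = -5)
z(V) = -20 (z(V) = 4*(-5) = -20)
(z(-3)*(-4))*(-152) = -20*(-4)*(-152) = 80*(-152) = -12160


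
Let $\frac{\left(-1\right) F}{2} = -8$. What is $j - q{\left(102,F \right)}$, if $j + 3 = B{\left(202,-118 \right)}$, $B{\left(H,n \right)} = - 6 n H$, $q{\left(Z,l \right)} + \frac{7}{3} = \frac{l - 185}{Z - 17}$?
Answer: $\frac{36469417}{255} \approx 1.4302 \cdot 10^{5}$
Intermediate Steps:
$F = 16$ ($F = \left(-2\right) \left(-8\right) = 16$)
$q{\left(Z,l \right)} = - \frac{7}{3} + \frac{-185 + l}{-17 + Z}$ ($q{\left(Z,l \right)} = - \frac{7}{3} + \frac{l - 185}{Z - 17} = - \frac{7}{3} + \frac{-185 + l}{-17 + Z}$)
$B{\left(H,n \right)} = - 6 H n$
$j = 143013$ ($j = -3 - 1212 \left(-118\right) = -3 + 143016 = 143013$)
$j - q{\left(102,F \right)} = 143013 - \frac{-436 - 714 + 3 \cdot 16}{3 \left(-17 + 102\right)} = 143013 - \frac{-436 - 714 + 48}{3 \cdot 85} = 143013 - \frac{1}{3} \cdot \frac{1}{85} \left(-1102\right) = 143013 - - \frac{1102}{255} = 143013 + \frac{1102}{255} = \frac{36469417}{255}$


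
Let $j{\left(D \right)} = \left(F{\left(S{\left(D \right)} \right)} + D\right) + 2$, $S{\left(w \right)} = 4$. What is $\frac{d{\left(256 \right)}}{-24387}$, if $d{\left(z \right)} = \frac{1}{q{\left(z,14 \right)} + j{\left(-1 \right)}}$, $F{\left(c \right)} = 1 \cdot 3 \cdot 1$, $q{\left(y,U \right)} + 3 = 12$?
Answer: $- \frac{1}{317031} \approx -3.1543 \cdot 10^{-6}$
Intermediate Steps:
$q{\left(y,U \right)} = 9$ ($q{\left(y,U \right)} = -3 + 12 = 9$)
$F{\left(c \right)} = 3$ ($F{\left(c \right)} = 3 \cdot 1 = 3$)
$j{\left(D \right)} = 5 + D$ ($j{\left(D \right)} = \left(3 + D\right) + 2 = 5 + D$)
$d{\left(z \right)} = \frac{1}{13}$ ($d{\left(z \right)} = \frac{1}{9 + \left(5 - 1\right)} = \frac{1}{9 + 4} = \frac{1}{13}$)
$\frac{d{\left(256 \right)}}{-24387} = \frac{1}{13 \left(-24387\right)} = \frac{1}{13} \left(- \frac{1}{24387}\right) = - \frac{1}{317031}$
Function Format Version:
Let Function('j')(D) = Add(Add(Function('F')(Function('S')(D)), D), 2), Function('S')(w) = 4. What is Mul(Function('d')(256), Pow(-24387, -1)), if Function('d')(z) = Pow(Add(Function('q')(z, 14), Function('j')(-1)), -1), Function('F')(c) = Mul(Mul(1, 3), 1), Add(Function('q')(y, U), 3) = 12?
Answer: Rational(-1, 317031) ≈ -3.1543e-6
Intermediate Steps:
Function('q')(y, U) = 9 (Function('q')(y, U) = Add(-3, 12) = 9)
Function('F')(c) = 3 (Function('F')(c) = Mul(3, 1) = 3)
Function('j')(D) = Add(5, D) (Function('j')(D) = Add(Add(3, D), 2) = Add(5, D))
Function('d')(z) = Rational(1, 13) (Function('d')(z) = Pow(Add(9, Add(5, -1)), -1) = Pow(Add(9, 4), -1) = Pow(13, -1) = Rational(1, 13))
Mul(Function('d')(256), Pow(-24387, -1)) = Mul(Rational(1, 13), Pow(-24387, -1)) = Mul(Rational(1, 13), Rational(-1, 24387)) = Rational(-1, 317031)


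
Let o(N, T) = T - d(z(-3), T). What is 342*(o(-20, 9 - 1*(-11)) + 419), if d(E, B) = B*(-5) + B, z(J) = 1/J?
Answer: 177498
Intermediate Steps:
d(E, B) = -4*B (d(E, B) = -5*B + B = -4*B)
o(N, T) = 5*T (o(N, T) = T - (-4)*T = T + 4*T = 5*T)
342*(o(-20, 9 - 1*(-11)) + 419) = 342*(5*(9 - 1*(-11)) + 419) = 342*(5*(9 + 11) + 419) = 342*(5*20 + 419) = 342*(100 + 419) = 342*519 = 177498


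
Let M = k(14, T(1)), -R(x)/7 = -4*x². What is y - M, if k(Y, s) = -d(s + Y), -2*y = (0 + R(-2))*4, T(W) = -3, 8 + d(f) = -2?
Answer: -234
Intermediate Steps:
d(f) = -10 (d(f) = -8 - 2 = -10)
R(x) = 28*x² (R(x) = -(-28)*x² = 28*x²)
y = -224 (y = -(0 + 28*(-2)²)*4/2 = -(0 + 28*4)*4/2 = -(0 + 112)*4/2 = -56*4 = -½*448 = -224)
k(Y, s) = 10 (k(Y, s) = -1*(-10) = 10)
M = 10
y - M = -224 - 1*10 = -224 - 10 = -234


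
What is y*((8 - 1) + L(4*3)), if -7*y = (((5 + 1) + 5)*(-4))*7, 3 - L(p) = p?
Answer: -88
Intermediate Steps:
L(p) = 3 - p
y = 44 (y = -((5 + 1) + 5)*(-4)*7/7 = -(6 + 5)*(-4)*7/7 = -11*(-4)*7/7 = -(-44)*7/7 = -⅐*(-308) = 44)
y*((8 - 1) + L(4*3)) = 44*((8 - 1) + (3 - 4*3)) = 44*(7 + (3 - 1*12)) = 44*(7 + (3 - 12)) = 44*(7 - 9) = 44*(-2) = -88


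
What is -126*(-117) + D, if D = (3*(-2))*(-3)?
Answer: 14760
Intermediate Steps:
D = 18 (D = -6*(-3) = 18)
-126*(-117) + D = -126*(-117) + 18 = 14742 + 18 = 14760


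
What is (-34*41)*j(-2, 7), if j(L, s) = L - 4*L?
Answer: -8364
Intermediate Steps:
j(L, s) = -3*L
(-34*41)*j(-2, 7) = (-34*41)*(-3*(-2)) = -1394*6 = -8364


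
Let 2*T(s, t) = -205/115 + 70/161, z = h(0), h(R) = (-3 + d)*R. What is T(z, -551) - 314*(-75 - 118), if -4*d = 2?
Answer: 2787661/46 ≈ 60601.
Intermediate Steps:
d = -1/2 (d = -1/4*2 = -1/2 ≈ -0.50000)
h(R) = -7*R/2 (h(R) = (-3 - 1/2)*R = -7*R/2)
z = 0 (z = -7/2*0 = 0)
T(s, t) = -31/46 (T(s, t) = (-205/115 + 70/161)/2 = (-205*1/115 + 70*(1/161))/2 = (-41/23 + 10/23)/2 = (1/2)*(-31/23) = -31/46)
T(z, -551) - 314*(-75 - 118) = -31/46 - 314*(-75 - 118) = -31/46 - 314*(-193) = -31/46 - 1*(-60602) = -31/46 + 60602 = 2787661/46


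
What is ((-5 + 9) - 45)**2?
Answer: 1681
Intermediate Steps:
((-5 + 9) - 45)**2 = (4 - 45)**2 = (-41)**2 = 1681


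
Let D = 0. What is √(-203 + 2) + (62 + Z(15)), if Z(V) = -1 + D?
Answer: 61 + I*√201 ≈ 61.0 + 14.177*I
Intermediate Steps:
Z(V) = -1 (Z(V) = -1 + 0 = -1)
√(-203 + 2) + (62 + Z(15)) = √(-203 + 2) + (62 - 1) = √(-201) + 61 = I*√201 + 61 = 61 + I*√201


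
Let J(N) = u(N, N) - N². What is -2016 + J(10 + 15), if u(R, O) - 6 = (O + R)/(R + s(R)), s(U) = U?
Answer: -2634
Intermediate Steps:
u(R, O) = 6 + (O + R)/(2*R) (u(R, O) = 6 + (O + R)/(R + R) = 6 + (O + R)/((2*R)) = 6 + (O + R)*(1/(2*R)) = 6 + (O + R)/(2*R))
J(N) = 7 - N² (J(N) = (N + 13*N)/(2*N) - N² = (14*N)/(2*N) - N² = 7 - N²)
-2016 + J(10 + 15) = -2016 + (7 - (10 + 15)²) = -2016 + (7 - 1*25²) = -2016 + (7 - 1*625) = -2016 + (7 - 625) = -2016 - 618 = -2634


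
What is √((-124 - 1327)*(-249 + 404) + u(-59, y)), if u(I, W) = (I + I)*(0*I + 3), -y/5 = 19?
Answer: I*√225259 ≈ 474.61*I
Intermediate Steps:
y = -95 (y = -5*19 = -95)
u(I, W) = 6*I (u(I, W) = (2*I)*(0 + 3) = (2*I)*3 = 6*I)
√((-124 - 1327)*(-249 + 404) + u(-59, y)) = √((-124 - 1327)*(-249 + 404) + 6*(-59)) = √(-1451*155 - 354) = √(-224905 - 354) = √(-225259) = I*√225259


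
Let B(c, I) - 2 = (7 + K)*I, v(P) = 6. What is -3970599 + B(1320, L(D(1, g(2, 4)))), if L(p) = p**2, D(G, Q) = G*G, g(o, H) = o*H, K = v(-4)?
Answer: -3970584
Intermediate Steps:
K = 6
g(o, H) = H*o
D(G, Q) = G**2
B(c, I) = 2 + 13*I (B(c, I) = 2 + (7 + 6)*I = 2 + 13*I)
-3970599 + B(1320, L(D(1, g(2, 4)))) = -3970599 + (2 + 13*(1**2)**2) = -3970599 + (2 + 13*1**2) = -3970599 + (2 + 13*1) = -3970599 + (2 + 13) = -3970599 + 15 = -3970584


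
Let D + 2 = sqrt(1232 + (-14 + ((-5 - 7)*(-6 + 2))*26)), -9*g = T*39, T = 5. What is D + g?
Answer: -71/3 + 3*sqrt(274) ≈ 25.992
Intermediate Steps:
g = -65/3 (g = -5*39/9 = -1/9*195 = -65/3 ≈ -21.667)
D = -2 + 3*sqrt(274) (D = -2 + sqrt(1232 + (-14 + ((-5 - 7)*(-6 + 2))*26)) = -2 + sqrt(1232 + (-14 - 12*(-4)*26)) = -2 + sqrt(1232 + (-14 + 48*26)) = -2 + sqrt(1232 + (-14 + 1248)) = -2 + sqrt(1232 + 1234) = -2 + sqrt(2466) = -2 + 3*sqrt(274) ≈ 47.659)
D + g = (-2 + 3*sqrt(274)) - 65/3 = -71/3 + 3*sqrt(274)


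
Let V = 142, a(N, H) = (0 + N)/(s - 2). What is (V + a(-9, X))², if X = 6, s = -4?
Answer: 82369/4 ≈ 20592.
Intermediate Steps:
a(N, H) = -N/6 (a(N, H) = (0 + N)/(-4 - 2) = N/(-6) = N*(-⅙) = -N/6)
(V + a(-9, X))² = (142 - ⅙*(-9))² = (142 + 3/2)² = (287/2)² = 82369/4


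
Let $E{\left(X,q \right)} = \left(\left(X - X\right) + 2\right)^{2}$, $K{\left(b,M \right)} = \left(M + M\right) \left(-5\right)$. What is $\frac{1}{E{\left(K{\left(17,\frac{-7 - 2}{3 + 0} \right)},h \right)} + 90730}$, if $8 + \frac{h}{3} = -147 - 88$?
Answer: $\frac{1}{90734} \approx 1.1021 \cdot 10^{-5}$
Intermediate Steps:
$K{\left(b,M \right)} = - 10 M$ ($K{\left(b,M \right)} = 2 M \left(-5\right) = - 10 M$)
$h = -729$ ($h = -24 + 3 \left(-147 - 88\right) = -24 + 3 \left(-235\right) = -24 - 705 = -729$)
$E{\left(X,q \right)} = 4$ ($E{\left(X,q \right)} = \left(0 + 2\right)^{2} = 2^{2} = 4$)
$\frac{1}{E{\left(K{\left(17,\frac{-7 - 2}{3 + 0} \right)},h \right)} + 90730} = \frac{1}{4 + 90730} = \frac{1}{90734}$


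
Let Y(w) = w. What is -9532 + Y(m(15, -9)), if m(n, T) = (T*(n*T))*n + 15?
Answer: 8708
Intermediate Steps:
m(n, T) = 15 + T²*n² (m(n, T) = (T*(T*n))*n + 15 = (n*T²)*n + 15 = T²*n² + 15 = 15 + T²*n²)
-9532 + Y(m(15, -9)) = -9532 + (15 + (-9)²*15²) = -9532 + (15 + 81*225) = -9532 + (15 + 18225) = -9532 + 18240 = 8708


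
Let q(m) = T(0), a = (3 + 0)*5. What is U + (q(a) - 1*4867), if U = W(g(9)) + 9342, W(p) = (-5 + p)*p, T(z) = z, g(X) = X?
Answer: 4511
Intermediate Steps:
a = 15 (a = 3*5 = 15)
W(p) = p*(-5 + p)
q(m) = 0
U = 9378 (U = 9*(-5 + 9) + 9342 = 9*4 + 9342 = 36 + 9342 = 9378)
U + (q(a) - 1*4867) = 9378 + (0 - 1*4867) = 9378 + (0 - 4867) = 9378 - 4867 = 4511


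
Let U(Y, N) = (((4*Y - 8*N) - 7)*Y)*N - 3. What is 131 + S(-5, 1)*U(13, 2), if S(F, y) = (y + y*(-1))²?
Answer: 131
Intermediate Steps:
S(F, y) = 0 (S(F, y) = (y - y)² = 0² = 0)
U(Y, N) = -3 + N*Y*(-7 - 8*N + 4*Y) (U(Y, N) = (((-8*N + 4*Y) - 7)*Y)*N - 3 = ((-7 - 8*N + 4*Y)*Y)*N - 3 = (Y*(-7 - 8*N + 4*Y))*N - 3 = N*Y*(-7 - 8*N + 4*Y) - 3 = -3 + N*Y*(-7 - 8*N + 4*Y))
131 + S(-5, 1)*U(13, 2) = 131 + 0*(-3 - 8*13*2² - 7*2*13 + 4*2*13²) = 131 + 0*(-3 - 8*13*4 - 182 + 4*2*169) = 131 + 0*(-3 - 416 - 182 + 1352) = 131 + 0*751 = 131 + 0 = 131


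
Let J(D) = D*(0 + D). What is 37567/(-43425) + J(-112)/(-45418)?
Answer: -1125470603/986138325 ≈ -1.1413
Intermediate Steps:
J(D) = D**2 (J(D) = D*D = D**2)
37567/(-43425) + J(-112)/(-45418) = 37567/(-43425) + (-112)**2/(-45418) = 37567*(-1/43425) + 12544*(-1/45418) = -37567/43425 - 6272/22709 = -1125470603/986138325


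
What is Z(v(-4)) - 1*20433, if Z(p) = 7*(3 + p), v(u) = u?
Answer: -20440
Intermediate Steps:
Z(p) = 21 + 7*p
Z(v(-4)) - 1*20433 = (21 + 7*(-4)) - 1*20433 = (21 - 28) - 20433 = -7 - 20433 = -20440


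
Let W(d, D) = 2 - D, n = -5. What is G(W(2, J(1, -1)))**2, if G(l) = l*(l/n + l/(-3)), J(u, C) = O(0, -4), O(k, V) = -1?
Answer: 576/25 ≈ 23.040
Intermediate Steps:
J(u, C) = -1
G(l) = -8*l**2/15 (G(l) = l*(l/(-5) + l/(-3)) = l*(l*(-1/5) + l*(-1/3)) = l*(-l/5 - l/3) = l*(-8*l/15) = -8*l**2/15)
G(W(2, J(1, -1)))**2 = (-8*(2 - 1*(-1))**2/15)**2 = (-8*(2 + 1)**2/15)**2 = (-8/15*3**2)**2 = (-8/15*9)**2 = (-24/5)**2 = 576/25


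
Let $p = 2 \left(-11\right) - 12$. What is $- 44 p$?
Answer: $1496$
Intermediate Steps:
$p = -34$ ($p = -22 - 12 = -34$)
$- 44 p = \left(-44\right) \left(-34\right) = 1496$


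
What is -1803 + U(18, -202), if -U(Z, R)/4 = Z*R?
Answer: 12741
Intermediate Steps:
U(Z, R) = -4*R*Z (U(Z, R) = -4*Z*R = -4*R*Z)
-1803 + U(18, -202) = -1803 - 4*(-202)*18 = -1803 + 14544 = 12741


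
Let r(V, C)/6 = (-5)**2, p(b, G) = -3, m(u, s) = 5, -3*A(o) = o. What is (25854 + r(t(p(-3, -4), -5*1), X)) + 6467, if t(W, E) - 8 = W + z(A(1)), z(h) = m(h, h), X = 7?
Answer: 32471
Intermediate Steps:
A(o) = -o/3
z(h) = 5
t(W, E) = 13 + W (t(W, E) = 8 + (W + 5) = 8 + (5 + W) = 13 + W)
r(V, C) = 150 (r(V, C) = 6*(-5)**2 = 6*25 = 150)
(25854 + r(t(p(-3, -4), -5*1), X)) + 6467 = (25854 + 150) + 6467 = 26004 + 6467 = 32471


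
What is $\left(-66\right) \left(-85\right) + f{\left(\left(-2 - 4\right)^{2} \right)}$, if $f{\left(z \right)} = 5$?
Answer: $5615$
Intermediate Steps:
$\left(-66\right) \left(-85\right) + f{\left(\left(-2 - 4\right)^{2} \right)} = \left(-66\right) \left(-85\right) + 5 = 5610 + 5 = 5615$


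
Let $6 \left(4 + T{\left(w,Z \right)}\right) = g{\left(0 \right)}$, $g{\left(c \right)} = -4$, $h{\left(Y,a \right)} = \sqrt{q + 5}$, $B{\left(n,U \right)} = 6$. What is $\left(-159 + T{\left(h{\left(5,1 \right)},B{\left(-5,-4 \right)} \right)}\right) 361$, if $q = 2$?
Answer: $- \frac{177251}{3} \approx -59084.0$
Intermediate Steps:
$h{\left(Y,a \right)} = \sqrt{7}$ ($h{\left(Y,a \right)} = \sqrt{2 + 5} = \sqrt{7}$)
$T{\left(w,Z \right)} = - \frac{14}{3}$ ($T{\left(w,Z \right)} = -4 + \frac{1}{6} \left(-4\right) = -4 - \frac{2}{3} = - \frac{14}{3}$)
$\left(-159 + T{\left(h{\left(5,1 \right)},B{\left(-5,-4 \right)} \right)}\right) 361 = \left(-159 - \frac{14}{3}\right) 361 = \left(- \frac{491}{3}\right) 361 = - \frac{177251}{3}$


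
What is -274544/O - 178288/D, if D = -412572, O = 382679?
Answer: -11260523404/39470660097 ≈ -0.28529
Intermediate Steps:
-274544/O - 178288/D = -274544/382679 - 178288/(-412572) = -274544*1/382679 - 178288*(-1/412572) = -274544/382679 + 44572/103143 = -11260523404/39470660097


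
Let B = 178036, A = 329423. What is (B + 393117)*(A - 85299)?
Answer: 139432154972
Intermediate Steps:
(B + 393117)*(A - 85299) = (178036 + 393117)*(329423 - 85299) = 571153*244124 = 139432154972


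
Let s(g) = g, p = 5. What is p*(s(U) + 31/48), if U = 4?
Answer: 1115/48 ≈ 23.229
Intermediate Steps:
p*(s(U) + 31/48) = 5*(4 + 31/48) = 5*(223/48) = 1115/48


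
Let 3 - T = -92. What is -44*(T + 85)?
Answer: -7920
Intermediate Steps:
T = 95 (T = 3 - 1*(-92) = 3 + 92 = 95)
-44*(T + 85) = -44*(95 + 85) = -44*180 = -7920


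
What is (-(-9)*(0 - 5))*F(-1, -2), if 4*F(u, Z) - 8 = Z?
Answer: -135/2 ≈ -67.500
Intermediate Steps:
F(u, Z) = 2 + Z/4
(-(-9)*(0 - 5))*F(-1, -2) = (-(-9)*(0 - 5))*(2 + (¼)*(-2)) = (-(-9)*(-5))*(2 - ½) = -3*15*(3/2) = -45*3/2 = -135/2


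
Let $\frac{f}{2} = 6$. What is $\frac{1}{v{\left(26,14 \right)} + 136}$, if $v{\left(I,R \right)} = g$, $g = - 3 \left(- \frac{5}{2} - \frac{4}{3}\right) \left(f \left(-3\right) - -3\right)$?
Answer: $- \frac{2}{487} \approx -0.0041068$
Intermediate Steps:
$f = 12$ ($f = 2 \cdot 6 = 12$)
$g = - \frac{759}{2}$ ($g = - 3 \left(- \frac{5}{2} - \frac{4}{3}\right) \left(12 \left(-3\right) - -3\right) = - 3 \left(\left(-5\right) \frac{1}{2} - \frac{4}{3}\right) \left(-36 + 3\right) = - 3 \left(- \frac{5}{2} - \frac{4}{3}\right) \left(-33\right) = \left(-3\right) \left(- \frac{23}{6}\right) \left(-33\right) = \frac{23}{2} \left(-33\right) = - \frac{759}{2} \approx -379.5$)
$v{\left(I,R \right)} = - \frac{759}{2}$
$\frac{1}{v{\left(26,14 \right)} + 136} = \frac{1}{- \frac{759}{2} + 136} = \frac{1}{- \frac{487}{2}} = - \frac{2}{487}$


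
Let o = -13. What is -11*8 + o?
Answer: -101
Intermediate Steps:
-11*8 + o = -11*8 - 13 = -88 - 13 = -101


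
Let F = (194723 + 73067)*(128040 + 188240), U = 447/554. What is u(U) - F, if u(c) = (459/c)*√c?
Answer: -84696621200 + 153*√247638/149 ≈ -8.4697e+10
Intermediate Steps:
U = 447/554 (U = 447*(1/554) = 447/554 ≈ 0.80686)
F = 84696621200 (F = 267790*316280 = 84696621200)
u(c) = 459/√c
u(U) - F = 459/√(447/554) - 1*84696621200 = 459*(√247638/447) - 84696621200 = 153*√247638/149 - 84696621200 = -84696621200 + 153*√247638/149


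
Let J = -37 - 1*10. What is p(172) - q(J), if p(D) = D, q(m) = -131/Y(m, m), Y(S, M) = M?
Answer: 7953/47 ≈ 169.21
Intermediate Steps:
J = -47 (J = -37 - 10 = -47)
q(m) = -131/m
p(172) - q(J) = 172 - (-131)/(-47) = 172 - (-131)*(-1)/47 = 172 - 1*131/47 = 172 - 131/47 = 7953/47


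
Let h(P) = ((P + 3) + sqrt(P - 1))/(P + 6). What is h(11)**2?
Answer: (14 + sqrt(10))**2/289 ≈ 1.0192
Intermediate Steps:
h(P) = (3 + P + sqrt(-1 + P))/(6 + P) (h(P) = ((3 + P) + sqrt(-1 + P))/(6 + P) = (3 + P + sqrt(-1 + P))/(6 + P))
h(11)**2 = ((3 + 11 + sqrt(-1 + 11))/(6 + 11))**2 = ((3 + 11 + sqrt(10))/17)**2 = ((14 + sqrt(10))/17)**2 = (14/17 + sqrt(10)/17)**2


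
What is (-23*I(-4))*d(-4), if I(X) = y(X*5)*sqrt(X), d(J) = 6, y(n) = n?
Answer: 5520*I ≈ 5520.0*I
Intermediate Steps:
I(X) = 5*X**(3/2) (I(X) = (X*5)*sqrt(X) = (5*X)*sqrt(X) = 5*X**(3/2))
(-23*I(-4))*d(-4) = -115*(-4)**(3/2)*6 = -115*(-8*I)*6 = -(-920)*I*6 = (920*I)*6 = 5520*I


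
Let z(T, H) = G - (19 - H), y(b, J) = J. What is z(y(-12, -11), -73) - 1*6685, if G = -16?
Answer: -6793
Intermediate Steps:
z(T, H) = -35 + H (z(T, H) = -16 - (19 - H) = -16 + (-19 + H) = -35 + H)
z(y(-12, -11), -73) - 1*6685 = (-35 - 73) - 1*6685 = -108 - 6685 = -6793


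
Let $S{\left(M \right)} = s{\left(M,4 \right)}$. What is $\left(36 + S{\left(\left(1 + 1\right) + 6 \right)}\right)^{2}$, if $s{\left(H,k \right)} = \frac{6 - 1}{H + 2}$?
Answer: $\frac{5329}{4} \approx 1332.3$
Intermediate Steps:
$s{\left(H,k \right)} = \frac{5}{2 + H}$
$S{\left(M \right)} = \frac{5}{2 + M}$
$\left(36 + S{\left(\left(1 + 1\right) + 6 \right)}\right)^{2} = \left(36 + \frac{5}{2 + \left(\left(1 + 1\right) + 6\right)}\right)^{2} = \left(36 + \frac{5}{2 + \left(2 + 6\right)}\right)^{2} = \left(36 + \frac{5}{2 + 8}\right)^{2} = \left(36 + \frac{5}{10}\right)^{2} = \left(36 + 5 \cdot \frac{1}{10}\right)^{2} = \left(36 + \frac{1}{2}\right)^{2} = \left(\frac{73}{2}\right)^{2} = \frac{5329}{4}$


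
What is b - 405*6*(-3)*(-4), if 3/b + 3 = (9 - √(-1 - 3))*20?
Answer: -960209109/32929 + 120*I/32929 ≈ -29160.0 + 0.0036442*I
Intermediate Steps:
b = 3*(177 + 40*I)/32929 (b = 3/(-3 + (9 - √(-1 - 3))*20) = 3/(-3 + (9 - √(-4))*20) = 3/(-3 + (9 - 2*I)*20) = 3/(-3 + (180 - 40*I)) = 3/(177 - 40*I) = 3*((177 + 40*I)/32929) = 3*(177 + 40*I)/32929 ≈ 0.016126 + 0.0036442*I)
b - 405*6*(-3)*(-4) = (531/32929 + 120*I/32929) - 405*6*(-3)*(-4) = (531/32929 + 120*I/32929) - (-7290)*(-4) = (531/32929 + 120*I/32929) - 405*72 = (531/32929 + 120*I/32929) - 29160 = -960209109/32929 + 120*I/32929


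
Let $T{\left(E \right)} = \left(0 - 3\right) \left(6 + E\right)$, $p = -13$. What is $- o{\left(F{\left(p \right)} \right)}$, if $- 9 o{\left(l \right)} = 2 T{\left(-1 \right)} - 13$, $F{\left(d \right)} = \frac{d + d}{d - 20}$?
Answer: $- \frac{43}{9} \approx -4.7778$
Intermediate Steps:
$T{\left(E \right)} = -18 - 3 E$ ($T{\left(E \right)} = - 3 \left(6 + E\right) = -18 - 3 E$)
$F{\left(d \right)} = \frac{2 d}{-20 + d}$
$o{\left(l \right)} = \frac{43}{9}$ ($o{\left(l \right)} = - \frac{2 \left(-18 - -3\right) - 13}{9} = - \frac{2 \left(-18 + 3\right) - 13}{9} = - \frac{2 \left(-15\right) - 13}{9} = - \frac{-30 - 13}{9} = \left(- \frac{1}{9}\right) \left(-43\right) = \frac{43}{9}$)
$- o{\left(F{\left(p \right)} \right)} = \left(-1\right) \frac{43}{9} = - \frac{43}{9}$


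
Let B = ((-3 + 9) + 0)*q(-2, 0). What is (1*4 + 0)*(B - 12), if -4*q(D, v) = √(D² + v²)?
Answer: -60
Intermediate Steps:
q(D, v) = -√(D² + v²)/4
B = -3 (B = ((-3 + 9) + 0)*(-√((-2)² + 0²)/4) = (6 + 0)*(-√(4 + 0)/4) = 6*(-√4/4) = 6*(-¼*2) = 6*(-½) = -3)
(1*4 + 0)*(B - 12) = (1*4 + 0)*(-3 - 12) = (4 + 0)*(-15) = 4*(-15) = -60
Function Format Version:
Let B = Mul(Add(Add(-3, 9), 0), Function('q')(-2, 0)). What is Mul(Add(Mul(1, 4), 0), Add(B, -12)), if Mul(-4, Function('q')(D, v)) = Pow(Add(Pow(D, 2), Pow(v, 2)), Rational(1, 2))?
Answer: -60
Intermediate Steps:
Function('q')(D, v) = Mul(Rational(-1, 4), Pow(Add(Pow(D, 2), Pow(v, 2)), Rational(1, 2)))
B = -3 (B = Mul(Add(Add(-3, 9), 0), Mul(Rational(-1, 4), Pow(Add(Pow(-2, 2), Pow(0, 2)), Rational(1, 2)))) = Mul(Add(6, 0), Mul(Rational(-1, 4), Pow(Add(4, 0), Rational(1, 2)))) = Mul(6, Mul(Rational(-1, 4), Pow(4, Rational(1, 2)))) = Mul(6, Mul(Rational(-1, 4), 2)) = Mul(6, Rational(-1, 2)) = -3)
Mul(Add(Mul(1, 4), 0), Add(B, -12)) = Mul(Add(Mul(1, 4), 0), Add(-3, -12)) = Mul(Add(4, 0), -15) = Mul(4, -15) = -60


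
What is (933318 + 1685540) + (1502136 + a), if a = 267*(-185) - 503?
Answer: 4071096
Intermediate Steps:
a = -49898 (a = -49395 - 503 = -49898)
(933318 + 1685540) + (1502136 + a) = (933318 + 1685540) + (1502136 - 49898) = 2618858 + 1452238 = 4071096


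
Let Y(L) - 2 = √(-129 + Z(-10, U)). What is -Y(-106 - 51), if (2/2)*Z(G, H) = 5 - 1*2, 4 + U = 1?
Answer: -2 - 3*I*√14 ≈ -2.0 - 11.225*I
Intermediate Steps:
U = -3 (U = -4 + 1 = -3)
Z(G, H) = 3 (Z(G, H) = 5 - 1*2 = 5 - 2 = 3)
Y(L) = 2 + 3*I*√14 (Y(L) = 2 + √(-129 + 3) = 2 + √(-126) = 2 + 3*I*√14)
-Y(-106 - 51) = -(2 + 3*I*√14) = -2 - 3*I*√14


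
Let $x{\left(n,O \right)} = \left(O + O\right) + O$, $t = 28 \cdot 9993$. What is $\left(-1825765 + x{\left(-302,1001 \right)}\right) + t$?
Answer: $-1542958$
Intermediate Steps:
$t = 279804$
$x{\left(n,O \right)} = 3 O$ ($x{\left(n,O \right)} = 2 O + O = 3 O$)
$\left(-1825765 + x{\left(-302,1001 \right)}\right) + t = \left(-1825765 + 3 \cdot 1001\right) + 279804 = \left(-1825765 + 3003\right) + 279804 = -1822762 + 279804 = -1542958$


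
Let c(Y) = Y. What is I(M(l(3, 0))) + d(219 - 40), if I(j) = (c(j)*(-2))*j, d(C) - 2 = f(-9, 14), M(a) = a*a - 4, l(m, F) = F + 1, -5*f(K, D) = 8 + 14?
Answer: -102/5 ≈ -20.400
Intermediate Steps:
f(K, D) = -22/5 (f(K, D) = -(8 + 14)/5 = -⅕*22 = -22/5)
l(m, F) = 1 + F
M(a) = -4 + a² (M(a) = a² - 4 = -4 + a²)
d(C) = -12/5 (d(C) = 2 - 22/5 = -12/5)
I(j) = -2*j² (I(j) = (j*(-2))*j = (-2*j)*j = -2*j²)
I(M(l(3, 0))) + d(219 - 40) = -2*(-4 + (1 + 0)²)² - 12/5 = -2*(-4 + 1²)² - 12/5 = -2*(-4 + 1)² - 12/5 = -2*(-3)² - 12/5 = -2*9 - 12/5 = -18 - 12/5 = -102/5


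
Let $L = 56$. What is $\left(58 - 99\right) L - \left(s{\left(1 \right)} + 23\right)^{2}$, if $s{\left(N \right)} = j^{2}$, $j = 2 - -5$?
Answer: $-7480$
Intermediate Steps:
$j = 7$ ($j = 2 + 5 = 7$)
$s{\left(N \right)} = 49$ ($s{\left(N \right)} = 7^{2} = 49$)
$\left(58 - 99\right) L - \left(s{\left(1 \right)} + 23\right)^{2} = \left(58 - 99\right) 56 - \left(49 + 23\right)^{2} = \left(-41\right) 56 - 72^{2} = -2296 - 5184 = -7480$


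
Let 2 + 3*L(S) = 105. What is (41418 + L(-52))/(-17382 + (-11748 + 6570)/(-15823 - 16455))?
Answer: -2006997623/841576527 ≈ -2.3848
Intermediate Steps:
L(S) = 103/3 (L(S) = -2/3 + (1/3)*105 = -2/3 + 35 = 103/3)
(41418 + L(-52))/(-17382 + (-11748 + 6570)/(-15823 - 16455)) = (41418 + 103/3)/(-17382 + (-11748 + 6570)/(-15823 - 16455)) = 124357/(3*(-17382 - 5178/(-32278))) = 124357/(3*(-17382 - 5178*(-1/32278))) = 124357/(3*(-17382 + 2589/16139)) = 124357/(3*(-280525509/16139)) = (124357/3)*(-16139/280525509) = -2006997623/841576527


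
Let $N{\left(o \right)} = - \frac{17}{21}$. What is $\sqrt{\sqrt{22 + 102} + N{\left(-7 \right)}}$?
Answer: $\frac{\sqrt{-357 + 882 \sqrt{31}}}{21} \approx 3.2134$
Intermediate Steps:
$N{\left(o \right)} = - \frac{17}{21}$ ($N{\left(o \right)} = \left(-17\right) \frac{1}{21} = - \frac{17}{21}$)
$\sqrt{\sqrt{22 + 102} + N{\left(-7 \right)}} = \sqrt{\sqrt{22 + 102} - \frac{17}{21}} = \sqrt{\sqrt{124} - \frac{17}{21}} = \sqrt{2 \sqrt{31} - \frac{17}{21}} = \sqrt{- \frac{17}{21} + 2 \sqrt{31}}$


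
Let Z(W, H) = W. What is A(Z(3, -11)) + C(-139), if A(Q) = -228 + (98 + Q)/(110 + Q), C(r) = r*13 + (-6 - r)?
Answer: -214825/113 ≈ -1901.1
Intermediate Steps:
C(r) = -6 + 12*r (C(r) = 13*r + (-6 - r) = -6 + 12*r)
A(Q) = -228 + (98 + Q)/(110 + Q)
A(Z(3, -11)) + C(-139) = (-24982 - 227*3)/(110 + 3) + (-6 + 12*(-139)) = (-24982 - 681)/113 + (-6 - 1668) = (1/113)*(-25663) - 1674 = -25663/113 - 1674 = -214825/113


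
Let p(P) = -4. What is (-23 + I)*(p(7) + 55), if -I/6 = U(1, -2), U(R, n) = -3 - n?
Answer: -867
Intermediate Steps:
I = 6 (I = -6*(-3 - 1*(-2)) = -6*(-3 + 2) = -6*(-1) = 6)
(-23 + I)*(p(7) + 55) = (-23 + 6)*(-4 + 55) = -17*51 = -867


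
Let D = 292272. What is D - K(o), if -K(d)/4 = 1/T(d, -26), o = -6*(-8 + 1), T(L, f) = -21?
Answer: 6137708/21 ≈ 2.9227e+5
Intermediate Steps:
o = 42 (o = -6*(-7) = 42)
K(d) = 4/21 (K(d) = -4/(-21) = -4*(-1/21) = 4/21)
D - K(o) = 292272 - 1*4/21 = 292272 - 4/21 = 6137708/21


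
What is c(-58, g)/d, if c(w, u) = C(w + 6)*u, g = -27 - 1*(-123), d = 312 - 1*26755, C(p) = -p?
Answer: -4992/26443 ≈ -0.18878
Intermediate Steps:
d = -26443 (d = 312 - 26755 = -26443)
g = 96 (g = -27 + 123 = 96)
c(w, u) = u*(-6 - w) (c(w, u) = (-(w + 6))*u = (-(6 + w))*u = (-6 - w)*u = u*(-6 - w))
c(-58, g)/d = -1*96*(6 - 58)/(-26443) = -1*96*(-52)*(-1/26443) = 4992*(-1/26443) = -4992/26443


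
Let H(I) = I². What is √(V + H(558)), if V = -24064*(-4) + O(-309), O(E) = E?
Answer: √407311 ≈ 638.21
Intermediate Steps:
V = 95947 (V = -24064*(-4) - 309 = 96256 - 309 = 95947)
√(V + H(558)) = √(95947 + 558²) = √(95947 + 311364) = √407311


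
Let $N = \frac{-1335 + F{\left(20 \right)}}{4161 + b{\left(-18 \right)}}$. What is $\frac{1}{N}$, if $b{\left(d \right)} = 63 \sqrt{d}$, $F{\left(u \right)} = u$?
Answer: $- \frac{4161}{1315} - \frac{189 i \sqrt{2}}{1315} \approx -3.1643 - 0.20326 i$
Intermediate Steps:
$N = - \frac{1315}{4161 + 189 i \sqrt{2}}$ ($N = \frac{-1335 + 20}{4161 + 63 \sqrt{-18}} = - \frac{1315}{4161 + 63 \cdot 3 i \sqrt{2}} = - \frac{1315}{4161 + 189 i \sqrt{2}} \approx -0.31473 + 0.020217 i$)
$\frac{1}{N} = \frac{1}{- \frac{1823905}{5795121} + \frac{27615 i \sqrt{2}}{1931707}}$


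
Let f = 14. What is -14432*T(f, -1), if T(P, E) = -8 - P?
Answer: 317504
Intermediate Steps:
-14432*T(f, -1) = -14432*(-8 - 1*14) = -14432*(-8 - 14) = -14432*(-22) = 317504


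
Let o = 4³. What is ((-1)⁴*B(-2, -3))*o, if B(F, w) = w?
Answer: -192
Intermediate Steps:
o = 64
((-1)⁴*B(-2, -3))*o = ((-1)⁴*(-3))*64 = (1*(-3))*64 = -3*64 = -192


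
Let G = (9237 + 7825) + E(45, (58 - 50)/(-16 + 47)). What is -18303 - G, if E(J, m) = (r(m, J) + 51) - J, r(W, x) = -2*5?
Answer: -35361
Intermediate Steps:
r(W, x) = -10
E(J, m) = 41 - J (E(J, m) = (-10 + 51) - J = 41 - J)
G = 17058 (G = (9237 + 7825) + (41 - 1*45) = 17062 + (41 - 45) = 17062 - 4 = 17058)
-18303 - G = -18303 - 1*17058 = -18303 - 17058 = -35361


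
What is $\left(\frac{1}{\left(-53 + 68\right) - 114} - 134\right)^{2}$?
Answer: $\frac{176013289}{9801} \approx 17959.0$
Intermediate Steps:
$\left(\frac{1}{\left(-53 + 68\right) - 114} - 134\right)^{2} = \left(\frac{1}{15 - 114} - 134\right)^{2} = \left(\frac{1}{-99} - 134\right)^{2} = \left(- \frac{1}{99} - 134\right)^{2} = \left(- \frac{13267}{99}\right)^{2} = \frac{176013289}{9801}$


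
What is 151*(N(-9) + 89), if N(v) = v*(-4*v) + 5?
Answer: -34730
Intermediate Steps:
N(v) = 5 - 4*v² (N(v) = -4*v² + 5 = 5 - 4*v²)
151*(N(-9) + 89) = 151*((5 - 4*(-9)²) + 89) = 151*((5 - 4*81) + 89) = 151*((5 - 324) + 89) = 151*(-319 + 89) = 151*(-230) = -34730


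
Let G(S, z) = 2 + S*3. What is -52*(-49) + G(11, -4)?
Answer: 2583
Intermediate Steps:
G(S, z) = 2 + 3*S
-52*(-49) + G(11, -4) = -52*(-49) + (2 + 3*11) = 2548 + (2 + 33) = 2548 + 35 = 2583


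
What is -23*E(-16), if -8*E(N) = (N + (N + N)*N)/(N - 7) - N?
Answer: -16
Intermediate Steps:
E(N) = N/8 - (N + 2*N**2)/(8*(-7 + N)) (E(N) = -((N + (N + N)*N)/(N - 7) - N)/8 = -((N + (2*N)*N)/(-7 + N) - N)/8 = -((N + 2*N**2)/(-7 + N) - N)/8 = -(-N + (N + 2*N**2)/(-7 + N))/8 = N/8 - (N + 2*N**2)/(8*(-7 + N)))
-23*E(-16) = -(-23)*(-16)*(8 - 16)/(-56 + 8*(-16)) = -(-23)*(-16)*(-8)/(-56 - 128) = -(-23)*(-16)*(-8)/(-184) = -(-23)*(-16)*(-1)*(-8)/184 = -23*16/23 = -16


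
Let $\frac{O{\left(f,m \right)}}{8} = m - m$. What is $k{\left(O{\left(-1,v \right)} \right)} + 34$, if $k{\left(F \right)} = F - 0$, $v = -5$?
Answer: $34$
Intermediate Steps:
$O{\left(f,m \right)} = 0$ ($O{\left(f,m \right)} = 8 \left(m - m\right) = 8 \cdot 0 = 0$)
$k{\left(F \right)} = F$ ($k{\left(F \right)} = F + 0 = F$)
$k{\left(O{\left(-1,v \right)} \right)} + 34 = 0 + 34 = 34$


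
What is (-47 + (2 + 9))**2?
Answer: 1296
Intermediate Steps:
(-47 + (2 + 9))**2 = (-47 + 11)**2 = (-36)**2 = 1296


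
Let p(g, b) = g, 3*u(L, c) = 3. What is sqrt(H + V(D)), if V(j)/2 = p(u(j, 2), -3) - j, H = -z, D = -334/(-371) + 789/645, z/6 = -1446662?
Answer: 4*sqrt(3451619931718385)/79765 ≈ 2946.2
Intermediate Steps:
z = -8679972 (z = 6*(-1446662) = -8679972)
u(L, c) = 1 (u(L, c) = (1/3)*3 = 1)
D = 169383/79765 (D = -334*(-1/371) + 789*(1/645) = 334/371 + 263/215 = 169383/79765 ≈ 2.1235)
H = 8679972 (H = -1*(-8679972) = 8679972)
V(j) = 2 - 2*j (V(j) = 2*(1 - j) = 2 - 2*j)
sqrt(H + V(D)) = sqrt(8679972 + (2 - 2*169383/79765)) = sqrt(8679972 + (2 - 338766/79765)) = sqrt(8679972 - 179236/79765) = sqrt(692357787344/79765) = 4*sqrt(3451619931718385)/79765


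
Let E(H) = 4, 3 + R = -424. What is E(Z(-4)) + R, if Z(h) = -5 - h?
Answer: -423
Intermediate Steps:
R = -427 (R = -3 - 424 = -427)
E(Z(-4)) + R = 4 - 427 = -423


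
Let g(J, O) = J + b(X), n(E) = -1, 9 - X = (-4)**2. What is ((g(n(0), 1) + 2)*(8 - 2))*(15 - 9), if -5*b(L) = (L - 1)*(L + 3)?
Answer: -972/5 ≈ -194.40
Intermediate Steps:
X = -7 (X = 9 - 1*(-4)**2 = 9 - 1*16 = 9 - 16 = -7)
b(L) = -(-1 + L)*(3 + L)/5 (b(L) = -(L - 1)*(L + 3)/5 = -(-1 + L)*(3 + L)/5)
g(J, O) = -32/5 + J (g(J, O) = J + (3/5 - 2/5*(-7) - 1/5*(-7)**2) = J + (3/5 + 14/5 - 1/5*49) = J + (3/5 + 14/5 - 49/5) = J - 32/5 = -32/5 + J)
((g(n(0), 1) + 2)*(8 - 2))*(15 - 9) = (((-32/5 - 1) + 2)*(8 - 2))*(15 - 9) = ((-37/5 + 2)*6)*6 = -27/5*6*6 = -162/5*6 = -972/5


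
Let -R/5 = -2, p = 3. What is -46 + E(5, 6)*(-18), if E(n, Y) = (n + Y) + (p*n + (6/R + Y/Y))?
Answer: -2714/5 ≈ -542.80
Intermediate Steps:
R = 10 (R = -5*(-2) = 10)
E(n, Y) = 8/5 + Y + 4*n (E(n, Y) = (n + Y) + (3*n + (6/10 + Y/Y)) = (Y + n) + (3*n + (6*(⅒) + 1)) = (Y + n) + (3*n + (⅗ + 1)) = (Y + n) + (3*n + 8/5) = (Y + n) + (8/5 + 3*n) = 8/5 + Y + 4*n)
-46 + E(5, 6)*(-18) = -46 + (8/5 + 6 + 4*5)*(-18) = -46 + (8/5 + 6 + 20)*(-18) = -46 + (138/5)*(-18) = -46 - 2484/5 = -2714/5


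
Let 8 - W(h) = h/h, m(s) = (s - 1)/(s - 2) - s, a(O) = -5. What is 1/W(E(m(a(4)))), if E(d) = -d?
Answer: ⅐ ≈ 0.14286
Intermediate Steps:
m(s) = -s + (-1 + s)/(-2 + s) (m(s) = (-1 + s)/(-2 + s) - s = -s + (-1 + s)/(-2 + s))
W(h) = 7 (W(h) = 8 - h/h = 8 - 1*1 = 8 - 1 = 7)
1/W(E(m(a(4)))) = 1/7 = ⅐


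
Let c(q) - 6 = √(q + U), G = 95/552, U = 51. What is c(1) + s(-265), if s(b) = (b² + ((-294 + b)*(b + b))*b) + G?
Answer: -43299607993/552 + 2*√13 ≈ -7.8441e+7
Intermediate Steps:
G = 95/552 (G = 95*(1/552) = 95/552 ≈ 0.17210)
s(b) = 95/552 + b² + 2*b²*(-294 + b) (s(b) = (b² + ((-294 + b)*(b + b))*b) + 95/552 = (b² + ((-294 + b)*(2*b))*b) + 95/552 = (b² + (2*b*(-294 + b))*b) + 95/552 = (b² + 2*b²*(-294 + b)) + 95/552 = 95/552 + b² + 2*b²*(-294 + b))
c(q) = 6 + √(51 + q) (c(q) = 6 + √(q + 51) = 6 + √(51 + q))
c(1) + s(-265) = (6 + √(51 + 1)) + (95/552 - 587*(-265)² + 2*(-265)³) = (6 + √52) + (95/552 - 587*70225 + 2*(-18609625)) = (6 + 2*√13) + (95/552 - 41222075 - 37219250) = (6 + 2*√13) - 43299611305/552 = -43299607993/552 + 2*√13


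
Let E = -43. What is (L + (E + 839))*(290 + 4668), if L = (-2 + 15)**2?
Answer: 4784470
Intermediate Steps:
L = 169 (L = 13**2 = 169)
(L + (E + 839))*(290 + 4668) = (169 + (-43 + 839))*(290 + 4668) = (169 + 796)*4958 = 965*4958 = 4784470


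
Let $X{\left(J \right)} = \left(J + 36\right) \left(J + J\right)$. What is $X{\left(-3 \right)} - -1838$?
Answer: $1640$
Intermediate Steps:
$X{\left(J \right)} = 2 J \left(36 + J\right)$ ($X{\left(J \right)} = \left(36 + J\right) 2 J = 2 J \left(36 + J\right)$)
$X{\left(-3 \right)} - -1838 = 2 \left(-3\right) \left(36 - 3\right) - -1838 = 2 \left(-3\right) 33 + 1838 = -198 + 1838 = 1640$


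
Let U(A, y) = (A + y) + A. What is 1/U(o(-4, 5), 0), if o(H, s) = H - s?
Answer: -1/18 ≈ -0.055556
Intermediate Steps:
U(A, y) = y + 2*A
1/U(o(-4, 5), 0) = 1/(0 + 2*(-4 - 1*5)) = 1/(0 + 2*(-4 - 5)) = 1/(0 + 2*(-9)) = 1/(0 - 18) = 1/(-18) = -1/18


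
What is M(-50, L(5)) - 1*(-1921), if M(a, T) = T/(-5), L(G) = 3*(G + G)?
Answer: 1915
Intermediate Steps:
L(G) = 6*G (L(G) = 3*(2*G) = 6*G)
M(a, T) = -T/5 (M(a, T) = T*(-⅕) = -T/5)
M(-50, L(5)) - 1*(-1921) = -6*5/5 - 1*(-1921) = -⅕*30 + 1921 = -6 + 1921 = 1915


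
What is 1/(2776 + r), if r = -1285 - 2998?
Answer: -1/1507 ≈ -0.00066357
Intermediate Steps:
r = -4283
1/(2776 + r) = 1/(2776 - 4283) = 1/(-1507) = -1/1507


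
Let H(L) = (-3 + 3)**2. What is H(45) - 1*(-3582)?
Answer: 3582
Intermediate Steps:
H(L) = 0 (H(L) = 0**2 = 0)
H(45) - 1*(-3582) = 0 - 1*(-3582) = 0 + 3582 = 3582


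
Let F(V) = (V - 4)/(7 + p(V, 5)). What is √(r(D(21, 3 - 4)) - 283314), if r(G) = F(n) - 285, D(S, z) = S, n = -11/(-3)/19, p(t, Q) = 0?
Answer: I*√921414918/57 ≈ 532.54*I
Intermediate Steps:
n = 11/57 (n = -11*(-⅓)*(1/19) = (11/3)*(1/19) = 11/57 ≈ 0.19298)
F(V) = -4/7 + V/7 (F(V) = (V - 4)/(7 + 0) = (-4 + V)/7 = (-4 + V)*(⅐) = -4/7 + V/7)
r(G) = -16276/57 (r(G) = (-4/7 + (⅐)*(11/57)) - 285 = (-4/7 + 11/399) - 285 = -31/57 - 285 = -16276/57)
√(r(D(21, 3 - 4)) - 283314) = √(-16276/57 - 283314) = √(-16165174/57) = I*√921414918/57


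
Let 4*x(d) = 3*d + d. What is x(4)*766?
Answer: 3064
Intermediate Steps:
x(d) = d (x(d) = (3*d + d)/4 = (4*d)/4 = d)
x(4)*766 = 4*766 = 3064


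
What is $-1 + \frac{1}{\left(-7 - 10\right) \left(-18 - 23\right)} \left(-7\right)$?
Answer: $- \frac{704}{697} \approx -1.01$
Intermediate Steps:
$-1 + \frac{1}{\left(-7 - 10\right) \left(-18 - 23\right)} \left(-7\right) = -1 + \frac{1}{\left(-17\right) \left(-41\right)} \left(-7\right) = -1 + \frac{1}{697} \left(-7\right) = -1 - \frac{7}{697} = - \frac{704}{697}$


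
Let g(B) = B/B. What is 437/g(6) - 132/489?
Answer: 71187/163 ≈ 436.73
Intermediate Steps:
g(B) = 1
437/g(6) - 132/489 = 437/1 - 132/489 = 437*1 - 132*1/489 = 437 - 44/163 = 71187/163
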